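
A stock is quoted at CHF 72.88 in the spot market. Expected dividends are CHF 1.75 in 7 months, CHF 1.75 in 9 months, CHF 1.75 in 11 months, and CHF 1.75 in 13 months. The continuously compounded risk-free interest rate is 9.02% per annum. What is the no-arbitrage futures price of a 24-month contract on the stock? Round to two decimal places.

CHF 79.51

PV(dividends) I = 1.75·e^(−0.0902·7/12) + 1.75·e^(−0.0902·9/12) + 1.75·e^(−0.0902·11/12) + 1.75·e^(−0.0902·13/12)
I = 1.6603 + 1.6355 + 1.6111 + 1.5871 = 6.4940
F = (S − I)·e^(rT) = (72.88 − 6.4940) · e^(0.0902·24/12)
= 66.3860 · e^0.180400 = 66.3860 × 1.197696 = CHF 79.51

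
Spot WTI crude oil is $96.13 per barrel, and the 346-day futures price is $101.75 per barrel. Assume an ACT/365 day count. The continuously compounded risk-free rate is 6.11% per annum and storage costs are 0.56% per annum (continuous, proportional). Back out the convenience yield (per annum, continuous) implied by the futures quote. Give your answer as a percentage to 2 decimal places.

F = S·e^((r+u−y)T) ⇒ (r+u−y) = ln(F/S)/T
ln(101.75/96.13) = 0.056817; /T ⇒ 0.059937
y = r + u − ln(F/S)/T = 0.0611 + 0.0056 − 0.059937 = 0.006763
y = 0.68%

0.68%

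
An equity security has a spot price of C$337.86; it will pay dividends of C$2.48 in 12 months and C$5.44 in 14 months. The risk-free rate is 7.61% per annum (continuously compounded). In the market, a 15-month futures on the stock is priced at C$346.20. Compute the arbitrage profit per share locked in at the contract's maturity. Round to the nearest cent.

PV(dividends) I = 2.48·e^(−0.0761·12/12) + 5.44·e^(−0.0761·14/12) = 7.2761
Fair futures F* = (S − I)·e^(rT) = (337.86 − 7.2761)·e^0.095125 = 330.5839 × 1.099796 = 363.5749
Market C$346.20 < fair 363.5749: forward underpriced → reverse cash-and-carry (short the stock, invest proceeds at r, pay the dividends, go long the forward).
Profit at T = |F_mkt − F*| = |346.20 − 363.5749| = C$17.37 per share

C$17.37 per share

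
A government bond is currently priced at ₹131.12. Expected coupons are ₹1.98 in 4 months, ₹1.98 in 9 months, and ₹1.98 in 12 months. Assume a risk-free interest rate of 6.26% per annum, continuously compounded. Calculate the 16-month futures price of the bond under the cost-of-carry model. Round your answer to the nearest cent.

₹136.35

PV(coupons) I = 1.98·e^(−0.0626·4/12) + 1.98·e^(−0.0626·9/12) + 1.98·e^(−0.0626·12/12)
I = 1.9391 + 1.8892 + 1.8599 = 5.6882
F = (S − I)·e^(rT) = (131.12 − 5.6882) · e^(0.0626·16/12)
= 125.4318 · e^0.083467 = 125.4318 × 1.087049 = ₹136.35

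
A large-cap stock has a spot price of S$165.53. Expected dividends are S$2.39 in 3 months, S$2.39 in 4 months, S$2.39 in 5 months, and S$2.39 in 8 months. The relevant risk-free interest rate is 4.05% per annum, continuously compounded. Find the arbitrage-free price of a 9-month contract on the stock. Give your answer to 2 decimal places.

PV(dividends) I = 2.39·e^(−0.0405·3/12) + 2.39·e^(−0.0405·4/12) + 2.39·e^(−0.0405·5/12) + 2.39·e^(−0.0405·8/12)
I = 2.3659 + 2.3580 + 2.3500 + 2.3263 = 9.4002
F = (S − I)·e^(rT) = (165.53 − 9.4002) · e^(0.0405·9/12)
= 156.1298 · e^0.030375 = 156.1298 × 1.030841 = S$160.94

S$160.94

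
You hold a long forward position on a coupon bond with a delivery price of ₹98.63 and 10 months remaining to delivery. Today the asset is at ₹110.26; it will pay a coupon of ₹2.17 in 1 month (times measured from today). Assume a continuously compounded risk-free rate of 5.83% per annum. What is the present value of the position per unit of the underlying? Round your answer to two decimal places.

₹14.15

PV(remaining coupons) I = 2.17·e^(−0.0583·1/12) = 2.1595
Current forward F = (S − I)·e^(rT) = (110.26 − 2.1595)·e^(0.0583·10/12) = 108.1005 × 1.049783 = 113.4821
Value (long) = (F − K)·e^(−rT) = (113.4821 − 98.63) × 0.952578 = 14.1478
Value = ₹14.15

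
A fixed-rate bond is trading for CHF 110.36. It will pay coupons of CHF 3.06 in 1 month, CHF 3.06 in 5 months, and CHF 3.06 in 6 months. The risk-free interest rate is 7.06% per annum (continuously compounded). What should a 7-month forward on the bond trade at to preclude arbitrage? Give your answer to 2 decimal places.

CHF 105.66

PV(coupons) I = 3.06·e^(−0.0706·1/12) + 3.06·e^(−0.0706·5/12) + 3.06·e^(−0.0706·6/12)
I = 3.0420 + 2.9713 + 2.9539 = 8.9672
F = (S − I)·e^(rT) = (110.36 − 8.9672) · e^(0.0706·7/12)
= 101.3928 · e^0.041183 = 101.3928 × 1.042043 = CHF 105.66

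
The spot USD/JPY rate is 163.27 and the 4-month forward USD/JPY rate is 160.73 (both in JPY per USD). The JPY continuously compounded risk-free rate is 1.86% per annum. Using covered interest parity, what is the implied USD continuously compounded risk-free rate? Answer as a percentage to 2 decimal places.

F = S·e^((r_JPY − r_USD)T) ⇒ r_USD = r_JPY − ln(F/S)/T
ln(160.73/163.27) = -0.015679; /(4/12) = -0.047037
r_USD = 0.0186 + 0.047037 = 0.065637
r_USD = 6.56%

6.56%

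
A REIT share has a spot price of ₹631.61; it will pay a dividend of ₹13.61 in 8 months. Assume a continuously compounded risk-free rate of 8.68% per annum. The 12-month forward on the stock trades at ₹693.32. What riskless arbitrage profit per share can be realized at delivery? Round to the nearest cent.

PV(dividends) I = 13.61·e^(−0.0868·8/12) = 12.8448
Fair forward F* = (S − I)·e^(rT) = (631.61 − 12.8448)·e^0.086800 = 618.7652 × 1.090679 = 674.8742
Market ₹693.32 > fair 674.8742: forward overpriced → cash-and-carry (borrow at r, buy the stock and collect the dividends, short the forward).
Profit at T = |F_mkt − F*| = |693.32 − 674.8742| = ₹18.45 per share

₹18.45 per share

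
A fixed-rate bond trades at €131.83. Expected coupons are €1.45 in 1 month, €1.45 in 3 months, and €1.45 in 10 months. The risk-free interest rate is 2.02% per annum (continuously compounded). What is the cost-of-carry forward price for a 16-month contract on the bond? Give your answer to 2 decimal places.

PV(coupons) I = 1.45·e^(−0.0202·1/12) + 1.45·e^(−0.0202·3/12) + 1.45·e^(−0.0202·10/12)
I = 1.4476 + 1.4427 + 1.4258 = 4.3161
F = (S − I)·e^(rT) = (131.83 − 4.3161) · e^(0.0202·16/12)
= 127.5139 · e^0.026933 = 127.5139 × 1.027299 = €130.99

€130.99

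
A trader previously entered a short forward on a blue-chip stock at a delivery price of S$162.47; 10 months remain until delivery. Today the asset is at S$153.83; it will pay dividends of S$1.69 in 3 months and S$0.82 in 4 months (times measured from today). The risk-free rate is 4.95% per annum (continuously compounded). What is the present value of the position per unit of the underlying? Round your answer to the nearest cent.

PV(remaining dividends) I = 1.69·e^(−0.0495·3/12) + 0.82·e^(−0.0495·4/12) = 2.4758
Current forward F = (S − I)·e^(rT) = (153.83 − 2.4758)·e^(0.0495·10/12) = 151.3542 × 1.042113 = 157.7282
Value (long) = (F − K)·e^(−rT) = (157.7282 − 162.47) × 0.959589 = -4.5502
Short position value = −(long value) = S$4.55

S$4.55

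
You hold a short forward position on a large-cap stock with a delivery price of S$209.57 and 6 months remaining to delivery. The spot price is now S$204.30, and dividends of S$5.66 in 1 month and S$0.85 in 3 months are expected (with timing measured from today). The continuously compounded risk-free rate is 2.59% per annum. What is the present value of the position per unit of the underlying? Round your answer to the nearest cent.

S$9.07

PV(remaining dividends) I = 5.66·e^(−0.0259·1/12) + 0.85·e^(−0.0259·3/12) = 6.4923
Current forward F = (S − I)·e^(rT) = (204.30 − 6.4923)·e^(0.0259·6/12) = 197.8077 × 1.013034 = 200.3859
Value (long) = (F − K)·e^(−rT) = (200.3859 − 209.57) × 0.987133 = -9.0659
Short position value = −(long value) = S$9.07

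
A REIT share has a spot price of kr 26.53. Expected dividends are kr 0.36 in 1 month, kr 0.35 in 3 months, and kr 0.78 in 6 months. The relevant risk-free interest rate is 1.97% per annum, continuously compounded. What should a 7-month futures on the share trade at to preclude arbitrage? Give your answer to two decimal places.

kr 25.34

PV(dividends) I = 0.36·e^(−0.0197·1/12) + 0.35·e^(−0.0197·3/12) + 0.78·e^(−0.0197·6/12)
I = 0.3594 + 0.3483 + 0.7724 = 1.4801
F = (S − I)·e^(rT) = (26.53 − 1.4801) · e^(0.0197·7/12)
= 25.0499 · e^0.011492 = 25.0499 × 1.011558 = kr 25.34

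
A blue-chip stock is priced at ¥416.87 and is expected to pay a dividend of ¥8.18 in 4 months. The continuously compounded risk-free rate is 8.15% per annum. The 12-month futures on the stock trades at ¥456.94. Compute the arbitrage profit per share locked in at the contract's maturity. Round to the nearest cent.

¥13.31 per share

PV(dividends) I = 8.18·e^(−0.0815·4/12) = 7.9608
Fair futures F* = (S − I)·e^(rT) = (416.87 − 7.9608)·e^0.081500 = 408.9092 × 1.084913 = 443.6309
Market ¥456.94 > fair 443.6309: forward overpriced → cash-and-carry (borrow at r, buy the stock and collect the dividends, short the forward).
Profit at T = |F_mkt − F*| = |456.94 − 443.6309| = ¥13.31 per share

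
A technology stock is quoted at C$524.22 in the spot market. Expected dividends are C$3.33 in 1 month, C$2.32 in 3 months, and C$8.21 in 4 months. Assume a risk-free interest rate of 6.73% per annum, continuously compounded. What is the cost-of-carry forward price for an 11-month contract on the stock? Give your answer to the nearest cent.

PV(dividends) I = 3.33·e^(−0.0673·1/12) + 2.32·e^(−0.0673·3/12) + 8.21·e^(−0.0673·4/12)
I = 3.3114 + 2.2813 + 8.0279 = 13.6206
F = (S − I)·e^(rT) = (524.22 − 13.6206) · e^(0.0673·11/12)
= 510.5994 · e^0.061692 = 510.5994 × 1.063635 = C$543.09

C$543.09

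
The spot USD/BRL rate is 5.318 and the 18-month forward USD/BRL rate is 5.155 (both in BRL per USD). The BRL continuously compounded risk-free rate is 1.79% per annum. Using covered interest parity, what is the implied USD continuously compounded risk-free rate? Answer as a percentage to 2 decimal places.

3.87%

F = S·e^((r_BRL − r_USD)T) ⇒ r_USD = r_BRL − ln(F/S)/T
ln(5.155/5.318) = -0.031130; /(18/12) = -0.020753
r_USD = 0.0179 + 0.020753 = 0.038653
r_USD = 3.87%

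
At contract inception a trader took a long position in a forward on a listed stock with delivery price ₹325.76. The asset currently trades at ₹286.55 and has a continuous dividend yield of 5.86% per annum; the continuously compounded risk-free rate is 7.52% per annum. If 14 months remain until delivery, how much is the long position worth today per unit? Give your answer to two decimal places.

Current fair forward for the remaining 14 months: F = S·e^((r − q)·T), (r − q) = 0.0752 − 0.0586 = 0.0166
F = 286.55 · e^(0.0166 × 14/12) = 286.55 × 1.019555 = 292.1535
Value of long forward = (F − K)·e^(−rT) = (292.1535 − 325.76) · e^(−0.0752·14/12)
= -33.6065 × 0.916005 = -30.78

-₹30.78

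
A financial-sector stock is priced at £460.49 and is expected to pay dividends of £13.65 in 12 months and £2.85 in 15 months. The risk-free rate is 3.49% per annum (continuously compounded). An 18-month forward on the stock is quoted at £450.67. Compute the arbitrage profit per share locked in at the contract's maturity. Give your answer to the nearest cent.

£17.80 per share

PV(dividends) I = 13.65·e^(−0.0349·12/12) + 2.85·e^(−0.0349·15/12) = 15.9102
Fair forward F* = (S − I)·e^(rT) = (460.49 − 15.9102)·e^0.052350 = 444.5798 × 1.053744 = 468.4733
Market £450.67 < fair 468.4733: forward underpriced → reverse cash-and-carry (short the stock, invest proceeds at r, pay the dividends, go long the forward).
Profit at T = |F_mkt − F*| = |450.67 − 468.4733| = £17.80 per share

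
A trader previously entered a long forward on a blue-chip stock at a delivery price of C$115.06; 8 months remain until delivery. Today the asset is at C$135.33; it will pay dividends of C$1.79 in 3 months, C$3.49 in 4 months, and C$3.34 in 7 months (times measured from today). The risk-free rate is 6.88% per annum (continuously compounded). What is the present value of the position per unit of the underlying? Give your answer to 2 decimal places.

PV(remaining dividends) I = 1.79·e^(−0.0688·3/12) + 3.49·e^(−0.0688·4/12) + 3.34·e^(−0.0688·7/12) = 8.3790
Current forward F = (S − I)·e^(rT) = (135.33 − 8.3790)·e^(0.0688·8/12) = 126.9510 × 1.046935 = 132.9094
Value (long) = (F − K)·e^(−rT) = (132.9094 − 115.06) × 0.955169 = 17.0492
Value = C$17.05

C$17.05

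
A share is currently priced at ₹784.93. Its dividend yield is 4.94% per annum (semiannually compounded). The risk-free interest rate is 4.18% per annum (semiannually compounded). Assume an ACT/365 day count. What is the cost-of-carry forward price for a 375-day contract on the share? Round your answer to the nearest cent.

₹778.96

F = S · (1+r/2)^(2T) / (1+q/2)^(2T)
= 784.93 × 1.043419 / 1.051415 = 784.93 × 0.992395
F = ₹778.96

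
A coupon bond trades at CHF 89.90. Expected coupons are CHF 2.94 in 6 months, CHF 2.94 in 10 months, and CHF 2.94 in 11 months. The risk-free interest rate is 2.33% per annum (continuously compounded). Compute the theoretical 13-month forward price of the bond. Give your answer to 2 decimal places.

PV(coupons) I = 2.94·e^(−0.0233·6/12) + 2.94·e^(−0.0233·10/12) + 2.94·e^(−0.0233·11/12)
I = 2.9059 + 2.8835 + 2.8779 = 8.6673
F = (S − I)·e^(rT) = (89.90 − 8.6673) · e^(0.0233·13/12)
= 81.2327 · e^0.025242 = 81.2327 × 1.025563 = CHF 83.31

CHF 83.31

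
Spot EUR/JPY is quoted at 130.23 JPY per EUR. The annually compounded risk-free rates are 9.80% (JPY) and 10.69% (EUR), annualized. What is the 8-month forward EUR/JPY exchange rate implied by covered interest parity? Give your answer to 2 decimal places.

129.53

By covered interest parity, F = S · (1+r_JPY)^T / (1+r_EUR)^T
= 130.23 × 1.064310 / 1.070054 = 130.23 × 0.994632
F = 129.53 JPY per EUR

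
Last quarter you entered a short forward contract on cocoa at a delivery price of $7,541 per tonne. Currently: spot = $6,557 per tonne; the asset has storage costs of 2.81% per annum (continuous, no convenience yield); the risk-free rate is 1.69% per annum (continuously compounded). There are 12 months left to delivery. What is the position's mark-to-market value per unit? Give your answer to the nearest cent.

$670.76 per tonne

Current fair forward for the remaining 12 months: F = S·e^((r + u)·T), (r + u) = 0.0169 + 0.0281 = 0.0450
F = 6557 · e^(0.0450 × 12/12) = 6557 × 1.04602786 = 6858.8047
Value of long forward = (F − K)·e^(−rT) = (6858.8047 − 7541) · e^(−0.0169·12/12)
= -682.1953 × 0.98324200 = -670.76
Short position value = −(long value) = $670.76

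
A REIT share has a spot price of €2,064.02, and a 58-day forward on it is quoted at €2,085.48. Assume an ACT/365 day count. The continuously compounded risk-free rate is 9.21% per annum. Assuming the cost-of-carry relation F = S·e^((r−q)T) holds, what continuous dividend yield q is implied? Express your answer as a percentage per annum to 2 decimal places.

From F = S·e^((r−q)T): (r − q) = ln(F/S)/T
ln(2085.48/2064.02) = ln(1.010397) = 0.010343
(r − q) = 0.010343 / (58/365) = 0.065090
q = r − ln(F/S)/T = 0.0921 − 0.065090 = 0.027010
q = 2.70%

2.70%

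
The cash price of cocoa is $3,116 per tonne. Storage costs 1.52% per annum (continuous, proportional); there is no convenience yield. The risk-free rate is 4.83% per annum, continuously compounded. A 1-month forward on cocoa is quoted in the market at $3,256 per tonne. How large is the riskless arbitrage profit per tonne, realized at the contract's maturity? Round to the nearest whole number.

Fair forward: F* = S·e^(carry·T), with carry = (r + u) = 0.0483 + 0.0152 = 0.0635
F* = 3116 · e^(0.0635 × 1/12) = 3116 · e^0.005292 = 3116 × 1.005306 = $3132.5335
Market $3256 > fair $3132.5335: forward overpriced → cash-and-carry (buy spot, short the forward).
At maturity, profit = |F_mkt − F*| = |3256 − 3132.5335| = $123 per tonne

$123 per tonne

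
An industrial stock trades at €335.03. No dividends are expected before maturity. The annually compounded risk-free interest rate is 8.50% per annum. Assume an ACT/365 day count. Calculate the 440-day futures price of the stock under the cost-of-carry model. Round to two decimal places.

€369.65

F = S · (1+r)^T
= 335.03 × 1.103341
F = €369.65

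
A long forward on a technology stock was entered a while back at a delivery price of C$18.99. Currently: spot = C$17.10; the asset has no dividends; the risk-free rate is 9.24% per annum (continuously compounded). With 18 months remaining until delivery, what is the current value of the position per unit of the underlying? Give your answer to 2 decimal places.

C$0.57

Current fair forward for the remaining 18 months: F = S·e^(r·T), r = 0.0924
F = 17.10 · e^(0.0924 × 18/12) = 17.10 × 1.148665 = 19.6422
Value of long forward = (F − K)·e^(−rT) = (19.6422 − 18.99) · e^(−0.0924·18/12)
= 0.6522 × 0.870576 = 0.57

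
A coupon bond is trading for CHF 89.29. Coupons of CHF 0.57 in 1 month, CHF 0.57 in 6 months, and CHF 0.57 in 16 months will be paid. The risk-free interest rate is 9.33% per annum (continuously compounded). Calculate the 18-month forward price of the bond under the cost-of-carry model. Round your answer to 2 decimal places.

CHF 100.85

PV(coupons) I = 0.57·e^(−0.0933·1/12) + 0.57·e^(−0.0933·6/12) + 0.57·e^(−0.0933·16/12)
I = 0.5656 + 0.5440 + 0.5033 = 1.6129
F = (S − I)·e^(rT) = (89.29 − 1.6129) · e^(0.0933·18/12)
= 87.6771 · e^0.139950 = 87.6771 × 1.150216 = CHF 100.85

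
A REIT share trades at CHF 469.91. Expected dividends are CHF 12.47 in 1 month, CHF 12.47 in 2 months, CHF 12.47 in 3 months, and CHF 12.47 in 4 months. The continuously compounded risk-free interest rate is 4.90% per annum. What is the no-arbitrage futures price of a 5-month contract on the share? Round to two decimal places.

PV(dividends) I = 12.47·e^(−0.0490·1/12) + 12.47·e^(−0.0490·2/12) + 12.47·e^(−0.0490·3/12) + 12.47·e^(−0.0490·4/12)
I = 12.4192 + 12.3686 + 12.3182 + 12.2680 = 49.3740
F = (S − I)·e^(rT) = (469.91 − 49.3740) · e^(0.0490·5/12)
= 420.5360 · e^0.020417 = 420.5360 × 1.020627 = CHF 429.21

CHF 429.21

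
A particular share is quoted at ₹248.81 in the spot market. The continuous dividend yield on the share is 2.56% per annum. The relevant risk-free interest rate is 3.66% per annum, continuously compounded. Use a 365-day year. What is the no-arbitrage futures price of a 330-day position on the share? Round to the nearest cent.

₹251.30

F = S·e^((r − q)T) = 248.81 · e^((0.0366 − 0.0256) × 330/365)
= 248.81 · e^0.009945 = 248.81 × 1.009995
F = ₹251.30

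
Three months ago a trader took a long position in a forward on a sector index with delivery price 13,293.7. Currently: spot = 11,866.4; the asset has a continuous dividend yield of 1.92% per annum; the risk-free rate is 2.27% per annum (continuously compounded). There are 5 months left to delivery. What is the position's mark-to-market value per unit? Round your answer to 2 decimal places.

-1396.71

Current fair forward for the remaining 5 months: F = S·e^((r − q)·T), (r − q) = 0.0227 − 0.0192 = 0.0035
F = 11866.4 · e^(0.0035 × 5/12) = 11866.4 × 1.00145940 = 11883.7178
Value of long forward = (F − K)·e^(−rT) = (11883.7178 − 13293.7) · e^(−0.0227·5/12)
= -1409.9822 × 0.99058626 = -1396.71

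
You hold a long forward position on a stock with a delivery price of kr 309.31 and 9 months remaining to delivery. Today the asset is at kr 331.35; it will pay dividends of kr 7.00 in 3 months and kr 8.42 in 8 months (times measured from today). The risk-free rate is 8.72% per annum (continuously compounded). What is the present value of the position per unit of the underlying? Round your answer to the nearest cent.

PV(remaining dividends) I = 7.00·e^(−0.0872·3/12) + 8.42·e^(−0.0872·8/12) = 14.7935
Current forward F = (S − I)·e^(rT) = (331.35 − 14.7935)·e^(0.0872·9/12) = 316.5565 × 1.067586 = 337.9513
Value (long) = (F − K)·e^(−rT) = (337.9513 − 309.31) × 0.936693 = 26.8281
Value = kr 26.83

kr 26.83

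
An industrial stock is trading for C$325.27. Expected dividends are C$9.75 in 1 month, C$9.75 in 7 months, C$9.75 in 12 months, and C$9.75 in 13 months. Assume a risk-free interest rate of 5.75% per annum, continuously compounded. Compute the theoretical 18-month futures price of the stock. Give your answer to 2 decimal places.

PV(dividends) I = 9.75·e^(−0.0575·1/12) + 9.75·e^(−0.0575·7/12) + 9.75·e^(−0.0575·12/12) + 9.75·e^(−0.0575·13/12)
I = 9.7034 + 9.4284 + 9.2052 + 9.1612 = 37.4982
F = (S − I)·e^(rT) = (325.27 − 37.4982) · e^(0.0575·18/12)
= 287.7718 · e^0.086250 = 287.7718 × 1.090079 = C$313.69

C$313.69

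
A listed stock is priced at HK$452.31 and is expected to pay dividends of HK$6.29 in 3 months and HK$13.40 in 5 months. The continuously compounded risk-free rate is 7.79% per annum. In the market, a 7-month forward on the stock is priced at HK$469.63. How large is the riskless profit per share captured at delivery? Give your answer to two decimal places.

PV(dividends) I = 6.29·e^(−0.0779·3/12) + 13.40·e^(−0.0779·5/12) = 19.1407
Fair forward F* = (S − I)·e^(rT) = (452.31 − 19.1407)·e^0.045442 = 433.1693 × 1.046490 = 453.3073
Market HK$469.63 > fair 453.3073: forward overpriced → cash-and-carry (borrow at r, buy the stock and collect the dividends, short the forward).
Profit at T = |F_mkt − F*| = |469.63 − 453.3073| = HK$16.32 per share

HK$16.32 per share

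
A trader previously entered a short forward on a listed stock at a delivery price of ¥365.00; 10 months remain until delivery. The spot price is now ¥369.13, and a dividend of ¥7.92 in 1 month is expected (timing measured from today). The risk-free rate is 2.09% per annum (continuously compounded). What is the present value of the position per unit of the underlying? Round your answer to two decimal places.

-¥2.53

PV(remaining dividends) I = 7.92·e^(−0.0209·1/12) = 7.9062
Current forward F = (S − I)·e^(rT) = (369.13 − 7.9062)·e^(0.0209·10/12) = 361.2238 × 1.017569 = 367.5701
Value (long) = (F − K)·e^(−rT) = (367.5701 − 365.00) × 0.982734 = 2.5257
Short position value = −(long value) = -¥2.53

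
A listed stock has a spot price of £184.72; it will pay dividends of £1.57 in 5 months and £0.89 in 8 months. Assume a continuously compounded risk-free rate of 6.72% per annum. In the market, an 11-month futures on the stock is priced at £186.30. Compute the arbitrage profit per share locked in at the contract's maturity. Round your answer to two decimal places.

£7.63 per share

PV(dividends) I = 1.57·e^(−0.0672·5/12) + 0.89·e^(−0.0672·8/12) = 2.3777
Fair futures F* = (S − I)·e^(rT) = (184.72 − 2.3777)·e^0.061600 = 182.3423 × 1.063537 = 193.9278
Market £186.30 < fair 193.9278: forward underpriced → reverse cash-and-carry (short the stock, invest proceeds at r, pay the dividends, go long the forward).
Profit at T = |F_mkt − F*| = |186.30 − 193.9278| = £7.63 per share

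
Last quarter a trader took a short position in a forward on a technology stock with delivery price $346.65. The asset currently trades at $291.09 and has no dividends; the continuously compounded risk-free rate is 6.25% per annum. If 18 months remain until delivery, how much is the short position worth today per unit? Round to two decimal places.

Current fair forward for the remaining 18 months: F = S·e^(r·T), r = 0.0625
F = 291.09 · e^(0.0625 × 18/12) = 291.09 × 1.098285 = 319.6998
Value of long forward = (F − K)·e^(−rT) = (319.6998 − 346.65) · e^(−0.0625·18/12)
= -26.9502 × 0.910510 = -24.54
Short position value = −(long value) = $24.54

$24.54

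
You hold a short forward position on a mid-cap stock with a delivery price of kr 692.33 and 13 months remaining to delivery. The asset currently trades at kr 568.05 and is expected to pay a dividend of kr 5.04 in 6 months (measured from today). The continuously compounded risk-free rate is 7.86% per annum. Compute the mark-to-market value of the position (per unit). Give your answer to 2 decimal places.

PV(remaining dividends) I = 5.04·e^(−0.0786·6/12) = 4.8458
Current forward F = (S − I)·e^(rT) = (568.05 − 4.8458)·e^(0.0786·13/12) = 563.2042 × 1.088880 = 613.2618
Value (long) = (F − K)·e^(−rT) = (613.2618 − 692.33) × 0.918375 = -72.6143
Short position value = −(long value) = kr 72.61

kr 72.61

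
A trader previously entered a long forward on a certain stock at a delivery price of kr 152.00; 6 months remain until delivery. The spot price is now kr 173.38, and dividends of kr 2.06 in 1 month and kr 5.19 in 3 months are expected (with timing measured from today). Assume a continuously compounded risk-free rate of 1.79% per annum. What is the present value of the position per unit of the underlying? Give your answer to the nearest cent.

PV(remaining dividends) I = 2.06·e^(−0.0179·1/12) + 5.19·e^(−0.0179·3/12) = 7.2238
Current forward F = (S − I)·e^(rT) = (173.38 − 7.2238)·e^(0.0179·6/12) = 166.1562 × 1.008990 = 167.6499
Value (long) = (F − K)·e^(−rT) = (167.6499 − 152.00) × 0.991090 = 15.5105
Value = kr 15.51

kr 15.51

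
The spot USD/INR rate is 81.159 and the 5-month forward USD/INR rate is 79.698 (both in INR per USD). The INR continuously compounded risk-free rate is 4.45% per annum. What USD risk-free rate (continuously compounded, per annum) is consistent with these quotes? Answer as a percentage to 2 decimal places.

F = S·e^((r_INR − r_USD)T) ⇒ r_USD = r_INR − ln(F/S)/T
ln(79.698/81.159) = -0.018166; /(5/12) = -0.043598
r_USD = 0.0445 + 0.043598 = 0.088098
r_USD = 8.81%

8.81%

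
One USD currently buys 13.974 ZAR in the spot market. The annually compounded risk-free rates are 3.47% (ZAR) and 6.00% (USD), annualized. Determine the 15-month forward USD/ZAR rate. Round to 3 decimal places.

By covered interest parity, F = S · (1+r_ZAR)^T / (1+r_USD)^T
= 13.974 × 1.043562 / 1.075554 = 13.974 × 0.970255
F = 13.558 ZAR per USD

13.558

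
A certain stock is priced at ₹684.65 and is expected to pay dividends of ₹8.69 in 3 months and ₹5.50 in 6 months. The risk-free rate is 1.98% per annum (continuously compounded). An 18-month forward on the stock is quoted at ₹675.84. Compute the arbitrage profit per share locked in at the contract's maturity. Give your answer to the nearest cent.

PV(dividends) I = 8.69·e^(−0.0198·3/12) + 5.50·e^(−0.0198·6/12) = 14.0929
Fair forward F* = (S − I)·e^(rT) = (684.65 − 14.0929)·e^0.029700 = 670.5571 × 1.030145 = 690.7710
Market ₹675.84 < fair 690.7710: forward underpriced → reverse cash-and-carry (short the stock, invest proceeds at r, pay the dividends, go long the forward).
Profit at T = |F_mkt − F*| = |675.84 − 690.7710| = ₹14.93 per share

₹14.93 per share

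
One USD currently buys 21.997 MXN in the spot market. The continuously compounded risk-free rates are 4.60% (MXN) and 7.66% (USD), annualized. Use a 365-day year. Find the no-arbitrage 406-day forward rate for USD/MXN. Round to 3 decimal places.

21.261

F = S·e^((r_MXN − r_USD)T) = 21.997 · e^((0.0460 − 0.0766) × 406/365)
= 21.997 · e^-0.034037 = 21.997 × 0.966536
F = 21.261 MXN per USD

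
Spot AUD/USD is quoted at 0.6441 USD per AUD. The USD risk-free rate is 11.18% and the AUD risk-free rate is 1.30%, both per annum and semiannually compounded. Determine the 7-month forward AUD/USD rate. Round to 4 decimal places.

By covered interest parity, F = S · (1+r_USD/2)^(2T) / (1+r_AUD/2)^(2T)
= 0.6441 × 1.065516 / 1.007587 = 0.6441 × 1.057493
F = 0.6811 USD per AUD

0.6811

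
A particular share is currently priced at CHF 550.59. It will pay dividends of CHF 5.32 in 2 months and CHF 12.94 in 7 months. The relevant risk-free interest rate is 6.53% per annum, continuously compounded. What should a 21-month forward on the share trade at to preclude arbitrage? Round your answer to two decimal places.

CHF 597.38

PV(dividends) I = 5.32·e^(−0.0653·2/12) + 12.94·e^(−0.0653·7/12)
I = 5.2624 + 12.4564 = 17.7188
F = (S − I)·e^(rT) = (550.59 − 17.7188) · e^(0.0653·21/12)
= 532.8712 · e^0.114275 = 532.8712 × 1.121060 = CHF 597.38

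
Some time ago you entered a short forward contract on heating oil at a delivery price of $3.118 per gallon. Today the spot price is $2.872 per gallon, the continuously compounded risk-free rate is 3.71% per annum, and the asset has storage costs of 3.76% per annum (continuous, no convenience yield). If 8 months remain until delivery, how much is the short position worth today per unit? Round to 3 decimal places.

$0.097 per gallon

Current fair forward for the remaining 8 months: F = S·e^((r + u)·T), (r + u) = 0.0371 + 0.0376 = 0.0747
F = 2.872 · e^(0.0747 × 8/12) = 2.872 × 1.051061 = 3.0186
Value of long forward = (F − K)·e^(−rT) = (3.0186 − 3.118) · e^(−0.0371·8/12)
= -0.0994 × 0.975570 = -0.097
Short position value = −(long value) = $0.097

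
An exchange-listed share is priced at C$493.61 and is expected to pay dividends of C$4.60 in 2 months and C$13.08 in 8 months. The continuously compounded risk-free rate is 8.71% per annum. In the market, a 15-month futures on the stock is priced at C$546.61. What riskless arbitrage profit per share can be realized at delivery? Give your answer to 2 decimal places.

PV(dividends) I = 4.60·e^(−0.0871·2/12) + 13.08·e^(−0.0871·8/12) = 16.8758
Fair futures F* = (S − I)·e^(rT) = (493.61 − 16.8758)·e^0.108875 = 476.7342 × 1.115023 = 531.5696
Market C$546.61 > fair 531.5696: forward overpriced → cash-and-carry (borrow at r, buy the stock and collect the dividends, short the forward).
Profit at T = |F_mkt − F*| = |546.61 − 531.5696| = C$15.04 per share

C$15.04 per share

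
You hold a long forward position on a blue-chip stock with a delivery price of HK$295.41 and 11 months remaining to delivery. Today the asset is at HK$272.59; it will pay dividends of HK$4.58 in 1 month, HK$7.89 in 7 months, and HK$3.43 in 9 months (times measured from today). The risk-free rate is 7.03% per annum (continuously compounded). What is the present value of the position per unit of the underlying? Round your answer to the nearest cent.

PV(remaining dividends) I = 4.58·e^(−0.0703·1/12) + 7.89·e^(−0.0703·7/12) + 3.43·e^(−0.0703·9/12) = 15.3801
Current forward F = (S − I)·e^(rT) = (272.59 − 15.3801)·e^(0.0703·11/12) = 257.2099 × 1.066563 = 274.3306
Value (long) = (F − K)·e^(−rT) = (274.3306 − 295.41) × 0.937591 = -19.7639
Value = -HK$19.76

-HK$19.76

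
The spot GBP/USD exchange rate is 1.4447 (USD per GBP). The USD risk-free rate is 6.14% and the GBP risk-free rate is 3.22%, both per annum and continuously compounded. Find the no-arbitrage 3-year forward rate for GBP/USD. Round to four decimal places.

F = S·e^((r_USD − r_GBP)T) = 1.4447 · e^((0.0614 − 0.0322) × 3)
= 1.4447 · e^0.087600 = 1.4447 × 1.091551
F = 1.5770 USD per GBP

1.5770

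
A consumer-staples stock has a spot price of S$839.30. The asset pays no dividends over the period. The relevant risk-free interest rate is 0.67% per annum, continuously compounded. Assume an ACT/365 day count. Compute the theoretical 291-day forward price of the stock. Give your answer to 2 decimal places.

F = S·e^(rT) = 839.30 · e^(0.0067 × 291/365)
= 839.30 · e^0.005342 = 839.30 × 1.005356
F = S$843.80

S$843.80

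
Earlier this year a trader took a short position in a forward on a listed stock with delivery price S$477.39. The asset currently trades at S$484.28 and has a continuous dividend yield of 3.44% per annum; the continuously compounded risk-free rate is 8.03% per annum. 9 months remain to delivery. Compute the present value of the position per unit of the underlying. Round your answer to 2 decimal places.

-S$22.46

Current fair forward for the remaining 9 months: F = S·e^((r − q)·T), (r − q) = 0.0803 − 0.0344 = 0.0459
F = 484.28 · e^(0.0459 × 9/12) = 484.28 × 1.035024 = 501.2414
Value of long forward = (F − K)·e^(−rT) = (501.2414 − 477.39) · e^(−0.0803·9/12)
= 23.8514 × 0.941553 = 22.46
Short position value = −(long value) = -S$22.46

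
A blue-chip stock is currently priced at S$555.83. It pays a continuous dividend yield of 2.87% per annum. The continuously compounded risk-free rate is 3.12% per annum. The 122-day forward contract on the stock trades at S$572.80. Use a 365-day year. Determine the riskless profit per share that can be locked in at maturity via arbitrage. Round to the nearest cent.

Fair forward: F* = S·e^(carry·T), with carry = (r − q) = 0.0312 − 0.0287 = 0.0025
F* = 555.83 · e^(0.0025 × 122/365) = 555.83 · e^0.000836 = 555.83 × 1.000836 = S$556.2947
Market S$572.80 > fair S$556.2947: forward overpriced → cash-and-carry (buy spot, short the forward).
At maturity, profit = |F_mkt − F*| = |572.80 − 556.2947| = S$16.51 per share

S$16.51 per share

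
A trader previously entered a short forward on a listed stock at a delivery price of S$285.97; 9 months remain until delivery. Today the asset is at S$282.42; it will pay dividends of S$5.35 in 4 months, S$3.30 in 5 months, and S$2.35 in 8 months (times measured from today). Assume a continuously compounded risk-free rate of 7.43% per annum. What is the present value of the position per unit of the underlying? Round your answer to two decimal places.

PV(remaining dividends) I = 5.35·e^(−0.0743·4/12) + 3.30·e^(−0.0743·5/12) + 2.35·e^(−0.0743·8/12) = 10.6550
Current forward F = (S − I)·e^(rT) = (282.42 − 10.6550)·e^(0.0743·9/12) = 271.7650 × 1.057307 = 287.3390
Value (long) = (F − K)·e^(−rT) = (287.3390 − 285.97) × 0.945799 = 1.2948
Short position value = −(long value) = -S$1.29

-S$1.29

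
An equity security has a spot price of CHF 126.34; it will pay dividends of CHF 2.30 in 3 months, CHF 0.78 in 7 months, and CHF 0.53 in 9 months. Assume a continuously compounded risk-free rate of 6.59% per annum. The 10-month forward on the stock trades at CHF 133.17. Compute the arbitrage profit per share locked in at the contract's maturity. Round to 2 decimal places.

CHF 3.41 per share

PV(dividends) I = 2.30·e^(−0.0659·3/12) + 0.78·e^(−0.0659·7/12) + 0.53·e^(−0.0659·9/12) = 3.5174
Fair forward F* = (S − I)·e^(rT) = (126.34 − 3.5174)·e^0.054917 = 122.8226 × 1.056453 = 129.7563
Market CHF 133.17 > fair 129.7563: forward overpriced → cash-and-carry (borrow at r, buy the stock and collect the dividends, short the forward).
Profit at T = |F_mkt − F*| = |133.17 − 129.7563| = CHF 3.41 per share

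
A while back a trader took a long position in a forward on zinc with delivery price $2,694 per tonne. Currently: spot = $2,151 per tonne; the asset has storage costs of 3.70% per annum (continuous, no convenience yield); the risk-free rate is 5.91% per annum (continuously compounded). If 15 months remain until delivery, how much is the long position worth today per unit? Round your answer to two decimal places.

-$249.33 per tonne

Current fair forward for the remaining 15 months: F = S·e^((r + u)·T), (r + u) = 0.0591 + 0.0370 = 0.0961
F = 2151 · e^(0.0961 × 15/12) = 2151 × 1.12763780 = 2425.5489
Value of long forward = (F − K)·e^(−rT) = (2425.5489 − 2694) · e^(−0.0591·15/12)
= -268.4511 × 0.92878779 = -249.33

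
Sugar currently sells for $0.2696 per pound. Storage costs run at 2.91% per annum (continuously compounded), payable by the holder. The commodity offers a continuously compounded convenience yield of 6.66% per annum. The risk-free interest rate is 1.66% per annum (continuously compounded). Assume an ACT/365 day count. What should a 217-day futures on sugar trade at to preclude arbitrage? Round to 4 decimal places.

Net carry = r + u − y = 0.0166 + 0.0291 − 0.0666 = -0.0209
F = S·e^((r+u−y)T) = 0.2696 · e^(-0.0209 × 217/365) = 0.2696 · e^-0.012425
= 0.2696 × 0.987652 = $0.2663 per pound

$0.2663 per pound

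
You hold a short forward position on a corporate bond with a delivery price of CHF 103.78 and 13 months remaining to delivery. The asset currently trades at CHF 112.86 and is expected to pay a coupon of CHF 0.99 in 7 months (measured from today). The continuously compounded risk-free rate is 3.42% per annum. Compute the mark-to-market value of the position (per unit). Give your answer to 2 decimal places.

-CHF 11.88

PV(remaining coupons) I = 0.99·e^(−0.0342·7/12) = 0.9704
Current forward F = (S − I)·e^(rT) = (112.86 − 0.9704)·e^(0.0342·13/12) = 111.8896 × 1.037745 = 116.1129
Value (long) = (F − K)·e^(−rT) = (116.1129 − 103.78) × 0.963628 = 11.8843
Short position value = −(long value) = -CHF 11.88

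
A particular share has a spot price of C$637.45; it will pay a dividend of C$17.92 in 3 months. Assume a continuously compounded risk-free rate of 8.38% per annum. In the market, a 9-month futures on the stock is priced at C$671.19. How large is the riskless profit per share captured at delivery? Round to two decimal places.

PV(dividends) I = 17.92·e^(−0.0838·3/12) = 17.5485
Fair futures F* = (S − I)·e^(rT) = (637.45 − 17.5485)·e^0.062850 = 619.9015 × 1.064867 = 660.1127
Market C$671.19 > fair 660.1127: forward overpriced → cash-and-carry (borrow at r, buy the stock and collect the dividends, short the forward).
Profit at T = |F_mkt − F*| = |671.19 − 660.1127| = C$11.08 per share

C$11.08 per share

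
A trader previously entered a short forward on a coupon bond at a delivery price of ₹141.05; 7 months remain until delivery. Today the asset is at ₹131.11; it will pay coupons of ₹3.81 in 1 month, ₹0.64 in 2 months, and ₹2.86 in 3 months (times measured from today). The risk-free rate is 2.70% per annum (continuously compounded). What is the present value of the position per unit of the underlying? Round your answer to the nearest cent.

₹15.02

PV(remaining coupons) I = 3.81·e^(−0.0270·1/12) + 0.64·e^(−0.0270·2/12) + 2.86·e^(−0.0270·3/12) = 7.2793
Current forward F = (S − I)·e^(rT) = (131.11 − 7.2793)·e^(0.0270·7/12) = 123.8307 × 1.015875 = 125.7965
Value (long) = (F − K)·e^(−rT) = (125.7965 − 141.05) × 0.984373 = -15.0151
Short position value = −(long value) = ₹15.02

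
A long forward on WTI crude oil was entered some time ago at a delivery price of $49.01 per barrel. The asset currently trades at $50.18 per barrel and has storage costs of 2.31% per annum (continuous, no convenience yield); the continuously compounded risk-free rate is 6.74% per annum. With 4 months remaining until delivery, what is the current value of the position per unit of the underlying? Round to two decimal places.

$2.65 per barrel

Current fair forward for the remaining 4 months: F = S·e^((r + u)·T), (r + u) = 0.0674 + 0.0231 = 0.0905
F = 50.18 · e^(0.0905 × 4/12) = 50.18 × 1.030626 = 51.7168
Value of long forward = (F − K)·e^(−rT) = (51.7168 − 49.01) · e^(−0.0674·4/12)
= 2.7068 × 0.977784 = 2.65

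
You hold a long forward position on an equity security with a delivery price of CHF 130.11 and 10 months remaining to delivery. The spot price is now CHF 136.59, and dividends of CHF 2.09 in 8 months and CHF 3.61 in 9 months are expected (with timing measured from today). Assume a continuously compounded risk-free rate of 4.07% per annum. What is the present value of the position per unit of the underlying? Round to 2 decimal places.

PV(remaining dividends) I = 2.09·e^(−0.0407·8/12) + 3.61·e^(−0.0407·9/12) = 5.5355
Current forward F = (S − I)·e^(rT) = (136.59 − 5.5355)·e^(0.0407·10/12) = 131.0545 × 1.034498 = 135.5756
Value (long) = (F − K)·e^(−rT) = (135.5756 − 130.11) × 0.966652 = 5.2833
Value = CHF 5.28

CHF 5.28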